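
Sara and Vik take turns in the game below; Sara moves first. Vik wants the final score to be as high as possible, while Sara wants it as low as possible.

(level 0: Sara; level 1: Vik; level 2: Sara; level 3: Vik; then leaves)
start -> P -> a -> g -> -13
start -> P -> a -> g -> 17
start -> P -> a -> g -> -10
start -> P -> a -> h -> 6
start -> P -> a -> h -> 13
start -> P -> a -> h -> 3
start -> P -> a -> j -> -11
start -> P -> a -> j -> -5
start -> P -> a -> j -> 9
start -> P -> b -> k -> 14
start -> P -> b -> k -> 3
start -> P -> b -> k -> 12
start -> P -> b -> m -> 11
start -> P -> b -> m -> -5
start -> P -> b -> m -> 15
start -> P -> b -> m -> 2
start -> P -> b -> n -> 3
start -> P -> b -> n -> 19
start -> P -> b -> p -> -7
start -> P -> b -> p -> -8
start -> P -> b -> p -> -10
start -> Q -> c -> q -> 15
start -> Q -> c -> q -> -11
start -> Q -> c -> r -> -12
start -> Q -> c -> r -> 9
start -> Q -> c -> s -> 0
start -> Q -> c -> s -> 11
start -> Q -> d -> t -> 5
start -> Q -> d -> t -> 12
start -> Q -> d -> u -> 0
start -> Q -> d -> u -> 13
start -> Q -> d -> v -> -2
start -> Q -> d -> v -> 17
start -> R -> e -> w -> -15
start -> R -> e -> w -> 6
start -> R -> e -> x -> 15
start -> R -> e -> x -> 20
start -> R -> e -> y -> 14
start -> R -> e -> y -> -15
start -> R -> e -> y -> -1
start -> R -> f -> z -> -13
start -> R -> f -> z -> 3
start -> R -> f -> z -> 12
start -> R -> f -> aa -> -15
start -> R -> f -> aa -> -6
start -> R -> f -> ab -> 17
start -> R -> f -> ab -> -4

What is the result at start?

g (Vik): max(-13, 17, -10) = 17
h (Vik): max(6, 13, 3) = 13
j (Vik): max(-11, -5, 9) = 9
a (Sara): min(17, 13, 9) = 9
k (Vik): max(14, 3, 12) = 14
m (Vik): max(11, -5, 15, 2) = 15
n (Vik): max(3, 19) = 19
p (Vik): max(-7, -8, -10) = -7
b (Sara): min(14, 15, 19, -7) = -7
P (Vik): max(9, -7) = 9
q (Vik): max(15, -11) = 15
r (Vik): max(-12, 9) = 9
s (Vik): max(0, 11) = 11
c (Sara): min(15, 9, 11) = 9
t (Vik): max(5, 12) = 12
u (Vik): max(0, 13) = 13
v (Vik): max(-2, 17) = 17
d (Sara): min(12, 13, 17) = 12
Q (Vik): max(9, 12) = 12
w (Vik): max(-15, 6) = 6
x (Vik): max(15, 20) = 20
y (Vik): max(14, -15, -1) = 14
e (Sara): min(6, 20, 14) = 6
z (Vik): max(-13, 3, 12) = 12
aa (Vik): max(-15, -6) = -6
ab (Vik): max(17, -4) = 17
f (Sara): min(12, -6, 17) = -6
R (Vik): max(6, -6) = 6
start (Sara): min(9, 12, 6) = 6

6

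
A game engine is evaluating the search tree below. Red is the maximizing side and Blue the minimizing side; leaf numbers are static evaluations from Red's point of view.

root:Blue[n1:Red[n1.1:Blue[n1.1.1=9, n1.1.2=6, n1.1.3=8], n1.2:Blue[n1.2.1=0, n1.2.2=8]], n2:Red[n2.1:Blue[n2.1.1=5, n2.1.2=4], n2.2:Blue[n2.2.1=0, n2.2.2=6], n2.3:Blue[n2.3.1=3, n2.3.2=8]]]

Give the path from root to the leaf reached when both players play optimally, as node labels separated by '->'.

n1.1 (Blue): min(9, 6, 8) = 6
n1.2 (Blue): min(0, 8) = 0
n1 (Red): max(6, 0) = 6
n2.1 (Blue): min(5, 4) = 4
n2.2 (Blue): min(0, 6) = 0
n2.3 (Blue): min(3, 8) = 3
n2 (Red): max(4, 0, 3) = 4
root (Blue): min(6, 4) = 4
At root, Blue picks n2 (lowest: 4).
At n2, Red picks n2.1 (highest: 4).
At n2.1, Blue picks n2.1.2 (lowest: 4).
Terminal value 4.

root -> n2 -> n2.1 -> n2.1.2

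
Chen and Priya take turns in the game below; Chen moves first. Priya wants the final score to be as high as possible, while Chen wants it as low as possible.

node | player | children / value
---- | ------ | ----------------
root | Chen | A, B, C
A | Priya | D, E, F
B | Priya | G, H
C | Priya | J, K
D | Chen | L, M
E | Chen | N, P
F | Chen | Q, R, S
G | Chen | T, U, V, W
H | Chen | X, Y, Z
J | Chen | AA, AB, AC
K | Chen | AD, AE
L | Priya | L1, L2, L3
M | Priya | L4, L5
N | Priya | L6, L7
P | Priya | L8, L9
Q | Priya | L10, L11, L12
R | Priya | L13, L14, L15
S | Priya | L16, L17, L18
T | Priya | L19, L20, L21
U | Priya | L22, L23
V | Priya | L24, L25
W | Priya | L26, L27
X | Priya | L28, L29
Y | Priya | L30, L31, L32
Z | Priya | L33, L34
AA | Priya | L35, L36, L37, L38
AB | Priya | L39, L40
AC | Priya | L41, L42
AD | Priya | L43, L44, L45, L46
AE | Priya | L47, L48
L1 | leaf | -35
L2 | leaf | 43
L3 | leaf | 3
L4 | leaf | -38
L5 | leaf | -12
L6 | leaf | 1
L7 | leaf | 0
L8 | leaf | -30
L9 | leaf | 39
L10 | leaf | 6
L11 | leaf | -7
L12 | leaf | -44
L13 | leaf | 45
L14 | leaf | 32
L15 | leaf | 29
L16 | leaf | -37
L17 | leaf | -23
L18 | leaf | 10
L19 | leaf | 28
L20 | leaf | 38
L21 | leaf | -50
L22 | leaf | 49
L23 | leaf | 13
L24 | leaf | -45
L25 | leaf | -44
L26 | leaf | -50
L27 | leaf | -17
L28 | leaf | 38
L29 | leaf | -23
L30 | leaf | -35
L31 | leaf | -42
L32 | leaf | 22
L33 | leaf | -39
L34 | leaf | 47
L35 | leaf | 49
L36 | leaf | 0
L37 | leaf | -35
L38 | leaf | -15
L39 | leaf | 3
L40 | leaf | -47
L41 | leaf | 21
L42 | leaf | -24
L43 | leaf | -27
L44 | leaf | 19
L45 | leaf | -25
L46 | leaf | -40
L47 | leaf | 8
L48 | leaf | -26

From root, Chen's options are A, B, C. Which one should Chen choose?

A

L (Priya): max(-35, 43, 3) = 43
M (Priya): max(-38, -12) = -12
D (Chen): min(43, -12) = -12
N (Priya): max(1, 0) = 1
P (Priya): max(-30, 39) = 39
E (Chen): min(1, 39) = 1
Q (Priya): max(6, -7, -44) = 6
R (Priya): max(45, 32, 29) = 45
S (Priya): max(-37, -23, 10) = 10
F (Chen): min(6, 45, 10) = 6
A (Priya): max(-12, 1, 6) = 6
T (Priya): max(28, 38, -50) = 38
U (Priya): max(49, 13) = 49
V (Priya): max(-45, -44) = -44
W (Priya): max(-50, -17) = -17
G (Chen): min(38, 49, -44, -17) = -44
X (Priya): max(38, -23) = 38
Y (Priya): max(-35, -42, 22) = 22
Z (Priya): max(-39, 47) = 47
H (Chen): min(38, 22, 47) = 22
B (Priya): max(-44, 22) = 22
AA (Priya): max(49, 0, -35, -15) = 49
AB (Priya): max(3, -47) = 3
AC (Priya): max(21, -24) = 21
J (Chen): min(49, 3, 21) = 3
AD (Priya): max(-27, 19, -25, -40) = 19
AE (Priya): max(8, -26) = 8
K (Chen): min(19, 8) = 8
C (Priya): max(3, 8) = 8
root (Chen): min(6, 22, 8) = 6
Chen at root wants the lowest of {A=6, B=22, C=8}, so chooses A.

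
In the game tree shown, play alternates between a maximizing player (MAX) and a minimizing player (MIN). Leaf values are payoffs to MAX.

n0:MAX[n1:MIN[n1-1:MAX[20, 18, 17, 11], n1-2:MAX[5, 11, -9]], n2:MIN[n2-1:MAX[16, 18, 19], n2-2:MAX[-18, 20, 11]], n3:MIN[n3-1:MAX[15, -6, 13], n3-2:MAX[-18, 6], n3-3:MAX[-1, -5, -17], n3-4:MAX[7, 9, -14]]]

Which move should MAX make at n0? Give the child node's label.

n1-1 (MAX): max(20, 18, 17, 11) = 20
n1-2 (MAX): max(5, 11, -9) = 11
n1 (MIN): min(20, 11) = 11
n2-1 (MAX): max(16, 18, 19) = 19
n2-2 (MAX): max(-18, 20, 11) = 20
n2 (MIN): min(19, 20) = 19
n3-1 (MAX): max(15, -6, 13) = 15
n3-2 (MAX): max(-18, 6) = 6
n3-3 (MAX): max(-1, -5, -17) = -1
n3-4 (MAX): max(7, 9, -14) = 9
n3 (MIN): min(15, 6, -1, 9) = -1
n0 (MAX): max(11, 19, -1) = 19
MAX at n0 wants the highest of {n1=11, n2=19, n3=-1}, so chooses n2.

n2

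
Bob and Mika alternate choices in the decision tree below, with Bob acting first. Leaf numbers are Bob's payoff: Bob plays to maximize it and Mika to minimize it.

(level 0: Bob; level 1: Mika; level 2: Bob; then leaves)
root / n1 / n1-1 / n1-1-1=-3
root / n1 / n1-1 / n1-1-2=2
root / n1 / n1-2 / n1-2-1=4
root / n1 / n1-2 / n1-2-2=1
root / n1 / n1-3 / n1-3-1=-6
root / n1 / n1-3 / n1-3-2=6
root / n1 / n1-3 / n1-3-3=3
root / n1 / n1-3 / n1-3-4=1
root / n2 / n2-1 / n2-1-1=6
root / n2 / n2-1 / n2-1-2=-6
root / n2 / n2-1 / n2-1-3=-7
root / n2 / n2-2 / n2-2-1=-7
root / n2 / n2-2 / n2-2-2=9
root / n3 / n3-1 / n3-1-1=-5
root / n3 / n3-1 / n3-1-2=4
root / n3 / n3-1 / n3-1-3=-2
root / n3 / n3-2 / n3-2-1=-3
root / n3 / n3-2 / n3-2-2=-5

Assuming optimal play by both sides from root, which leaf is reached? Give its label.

n1-1 (Bob): max(-3, 2) = 2
n1-2 (Bob): max(4, 1) = 4
n1-3 (Bob): max(-6, 6, 3, 1) = 6
n1 (Mika): min(2, 4, 6) = 2
n2-1 (Bob): max(6, -6, -7) = 6
n2-2 (Bob): max(-7, 9) = 9
n2 (Mika): min(6, 9) = 6
n3-1 (Bob): max(-5, 4, -2) = 4
n3-2 (Bob): max(-3, -5) = -3
n3 (Mika): min(4, -3) = -3
root (Bob): max(2, 6, -3) = 6
At root, Bob picks n2 (highest: 6).
At n2, Mika picks n2-1 (lowest: 6).
At n2-1, Bob picks n2-1-1 (highest: 6).
Terminal value 6.

n2-1-1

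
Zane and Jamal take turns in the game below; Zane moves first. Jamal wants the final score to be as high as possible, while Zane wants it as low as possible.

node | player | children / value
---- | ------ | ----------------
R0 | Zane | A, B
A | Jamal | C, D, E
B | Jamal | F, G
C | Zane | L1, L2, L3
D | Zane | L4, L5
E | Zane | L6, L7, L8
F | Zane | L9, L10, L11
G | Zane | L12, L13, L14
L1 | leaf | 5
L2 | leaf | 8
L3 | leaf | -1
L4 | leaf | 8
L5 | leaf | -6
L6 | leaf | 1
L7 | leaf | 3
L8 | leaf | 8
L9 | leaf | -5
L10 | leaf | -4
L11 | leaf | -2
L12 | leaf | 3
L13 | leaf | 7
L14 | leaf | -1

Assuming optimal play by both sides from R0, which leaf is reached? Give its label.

L14

C (Zane): min(5, 8, -1) = -1
D (Zane): min(8, -6) = -6
E (Zane): min(1, 3, 8) = 1
A (Jamal): max(-1, -6, 1) = 1
F (Zane): min(-5, -4, -2) = -5
G (Zane): min(3, 7, -1) = -1
B (Jamal): max(-5, -1) = -1
R0 (Zane): min(1, -1) = -1
At R0, Zane picks B (lowest: -1).
At B, Jamal picks G (highest: -1).
At G, Zane picks L14 (lowest: -1).
Terminal value -1.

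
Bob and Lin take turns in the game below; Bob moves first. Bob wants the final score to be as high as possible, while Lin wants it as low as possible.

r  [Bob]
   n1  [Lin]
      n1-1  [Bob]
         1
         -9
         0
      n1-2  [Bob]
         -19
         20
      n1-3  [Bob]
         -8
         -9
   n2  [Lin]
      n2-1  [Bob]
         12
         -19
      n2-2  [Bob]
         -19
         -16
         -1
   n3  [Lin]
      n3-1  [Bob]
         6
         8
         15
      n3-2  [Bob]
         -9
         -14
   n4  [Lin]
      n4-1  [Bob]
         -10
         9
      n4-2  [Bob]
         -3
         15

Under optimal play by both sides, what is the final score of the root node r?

n1-1 (Bob): max(1, -9, 0) = 1
n1-2 (Bob): max(-19, 20) = 20
n1-3 (Bob): max(-8, -9) = -8
n1 (Lin): min(1, 20, -8) = -8
n2-1 (Bob): max(12, -19) = 12
n2-2 (Bob): max(-19, -16, -1) = -1
n2 (Lin): min(12, -1) = -1
n3-1 (Bob): max(6, 8, 15) = 15
n3-2 (Bob): max(-9, -14) = -9
n3 (Lin): min(15, -9) = -9
n4-1 (Bob): max(-10, 9) = 9
n4-2 (Bob): max(-3, 15) = 15
n4 (Lin): min(9, 15) = 9
r (Bob): max(-8, -1, -9, 9) = 9

9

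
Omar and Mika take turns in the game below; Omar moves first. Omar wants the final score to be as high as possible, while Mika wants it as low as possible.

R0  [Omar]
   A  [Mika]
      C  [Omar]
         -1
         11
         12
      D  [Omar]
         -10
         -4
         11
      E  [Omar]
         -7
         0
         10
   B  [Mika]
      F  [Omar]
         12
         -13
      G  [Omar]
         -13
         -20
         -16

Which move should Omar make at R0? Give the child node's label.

C (Omar): max(-1, 11, 12) = 12
D (Omar): max(-10, -4, 11) = 11
E (Omar): max(-7, 0, 10) = 10
A (Mika): min(12, 11, 10) = 10
F (Omar): max(12, -13) = 12
G (Omar): max(-13, -20, -16) = -13
B (Mika): min(12, -13) = -13
R0 (Omar): max(10, -13) = 10
Omar at R0 wants the highest of {A=10, B=-13}, so chooses A.

A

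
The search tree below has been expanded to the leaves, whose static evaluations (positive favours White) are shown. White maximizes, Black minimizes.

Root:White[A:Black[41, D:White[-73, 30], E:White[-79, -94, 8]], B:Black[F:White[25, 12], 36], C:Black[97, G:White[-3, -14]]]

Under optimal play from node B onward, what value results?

F (White): max(25, 12) = 25
B (Black): min(25, 36) = 25

25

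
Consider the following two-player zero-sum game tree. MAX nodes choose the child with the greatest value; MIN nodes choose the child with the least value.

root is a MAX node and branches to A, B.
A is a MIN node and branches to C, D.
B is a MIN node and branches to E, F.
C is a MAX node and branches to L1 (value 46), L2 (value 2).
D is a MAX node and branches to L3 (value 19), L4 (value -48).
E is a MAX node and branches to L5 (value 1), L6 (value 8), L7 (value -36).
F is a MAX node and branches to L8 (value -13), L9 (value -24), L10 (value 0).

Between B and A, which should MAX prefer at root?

E (MAX): max(1, 8, -36) = 8
F (MAX): max(-13, -24, 0) = 0
B (MIN): min(8, 0) = 0
C (MAX): max(46, 2) = 46
D (MAX): max(19, -48) = 19
A (MIN): min(46, 19) = 19
MAX prefers the higher value; B=0, A=19. A is better since 19 > 0.

A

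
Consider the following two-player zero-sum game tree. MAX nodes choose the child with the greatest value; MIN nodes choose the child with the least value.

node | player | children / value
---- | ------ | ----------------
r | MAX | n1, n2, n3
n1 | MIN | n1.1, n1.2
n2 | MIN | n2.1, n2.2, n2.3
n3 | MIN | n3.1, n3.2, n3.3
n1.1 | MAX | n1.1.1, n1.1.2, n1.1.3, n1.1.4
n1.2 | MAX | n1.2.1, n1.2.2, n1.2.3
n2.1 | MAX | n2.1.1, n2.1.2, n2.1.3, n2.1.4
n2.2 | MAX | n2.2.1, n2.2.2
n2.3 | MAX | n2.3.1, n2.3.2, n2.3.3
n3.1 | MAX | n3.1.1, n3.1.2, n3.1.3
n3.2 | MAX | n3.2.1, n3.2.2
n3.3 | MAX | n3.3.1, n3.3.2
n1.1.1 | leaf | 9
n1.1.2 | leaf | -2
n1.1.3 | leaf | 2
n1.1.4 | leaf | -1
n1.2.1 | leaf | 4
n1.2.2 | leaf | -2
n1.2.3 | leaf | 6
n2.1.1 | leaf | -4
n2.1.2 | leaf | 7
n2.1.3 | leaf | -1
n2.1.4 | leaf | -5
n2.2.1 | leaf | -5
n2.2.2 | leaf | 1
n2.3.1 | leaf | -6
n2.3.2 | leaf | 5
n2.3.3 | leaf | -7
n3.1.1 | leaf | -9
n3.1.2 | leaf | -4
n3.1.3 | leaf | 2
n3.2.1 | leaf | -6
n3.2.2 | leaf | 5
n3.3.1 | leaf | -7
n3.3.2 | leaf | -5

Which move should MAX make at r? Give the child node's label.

n1.1 (MAX): max(9, -2, 2, -1) = 9
n1.2 (MAX): max(4, -2, 6) = 6
n1 (MIN): min(9, 6) = 6
n2.1 (MAX): max(-4, 7, -1, -5) = 7
n2.2 (MAX): max(-5, 1) = 1
n2.3 (MAX): max(-6, 5, -7) = 5
n2 (MIN): min(7, 1, 5) = 1
n3.1 (MAX): max(-9, -4, 2) = 2
n3.2 (MAX): max(-6, 5) = 5
n3.3 (MAX): max(-7, -5) = -5
n3 (MIN): min(2, 5, -5) = -5
r (MAX): max(6, 1, -5) = 6
MAX at r wants the highest of {n1=6, n2=1, n3=-5}, so chooses n1.

n1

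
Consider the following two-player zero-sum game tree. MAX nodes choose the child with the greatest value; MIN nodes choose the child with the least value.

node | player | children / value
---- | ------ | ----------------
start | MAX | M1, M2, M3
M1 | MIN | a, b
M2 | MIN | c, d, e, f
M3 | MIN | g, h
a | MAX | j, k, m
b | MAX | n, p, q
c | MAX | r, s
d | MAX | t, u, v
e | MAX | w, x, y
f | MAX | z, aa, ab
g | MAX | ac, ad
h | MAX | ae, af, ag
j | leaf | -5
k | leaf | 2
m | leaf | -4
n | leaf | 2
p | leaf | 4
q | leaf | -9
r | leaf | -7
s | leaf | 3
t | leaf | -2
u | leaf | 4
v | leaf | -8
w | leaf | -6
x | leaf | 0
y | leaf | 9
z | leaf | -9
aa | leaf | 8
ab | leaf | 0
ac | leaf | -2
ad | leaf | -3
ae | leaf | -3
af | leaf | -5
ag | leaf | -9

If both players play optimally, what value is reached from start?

3

a (MAX): max(-5, 2, -4) = 2
b (MAX): max(2, 4, -9) = 4
M1 (MIN): min(2, 4) = 2
c (MAX): max(-7, 3) = 3
d (MAX): max(-2, 4, -8) = 4
e (MAX): max(-6, 0, 9) = 9
f (MAX): max(-9, 8, 0) = 8
M2 (MIN): min(3, 4, 9, 8) = 3
g (MAX): max(-2, -3) = -2
h (MAX): max(-3, -5, -9) = -3
M3 (MIN): min(-2, -3) = -3
start (MAX): max(2, 3, -3) = 3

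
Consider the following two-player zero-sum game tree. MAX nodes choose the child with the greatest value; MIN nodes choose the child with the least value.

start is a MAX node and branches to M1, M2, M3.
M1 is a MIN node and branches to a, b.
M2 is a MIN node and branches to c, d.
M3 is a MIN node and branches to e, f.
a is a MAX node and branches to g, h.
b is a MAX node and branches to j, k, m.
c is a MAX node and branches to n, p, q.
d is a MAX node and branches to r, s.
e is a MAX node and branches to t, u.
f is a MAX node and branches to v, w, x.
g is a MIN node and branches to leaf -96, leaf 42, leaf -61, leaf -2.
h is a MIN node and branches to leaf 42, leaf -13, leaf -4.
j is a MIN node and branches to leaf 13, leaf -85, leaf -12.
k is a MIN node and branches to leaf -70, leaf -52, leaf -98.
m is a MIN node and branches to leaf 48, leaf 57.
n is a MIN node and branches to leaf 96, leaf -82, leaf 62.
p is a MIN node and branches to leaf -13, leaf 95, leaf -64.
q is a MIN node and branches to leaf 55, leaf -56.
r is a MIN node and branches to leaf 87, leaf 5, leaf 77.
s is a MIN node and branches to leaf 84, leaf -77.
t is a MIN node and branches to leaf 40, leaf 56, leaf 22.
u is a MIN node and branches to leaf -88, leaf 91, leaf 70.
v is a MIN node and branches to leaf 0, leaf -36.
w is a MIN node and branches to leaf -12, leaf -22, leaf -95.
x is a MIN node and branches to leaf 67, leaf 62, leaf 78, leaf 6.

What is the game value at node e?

22

t (MIN): min(40, 56, 22) = 22
u (MIN): min(-88, 91, 70) = -88
e (MAX): max(22, -88) = 22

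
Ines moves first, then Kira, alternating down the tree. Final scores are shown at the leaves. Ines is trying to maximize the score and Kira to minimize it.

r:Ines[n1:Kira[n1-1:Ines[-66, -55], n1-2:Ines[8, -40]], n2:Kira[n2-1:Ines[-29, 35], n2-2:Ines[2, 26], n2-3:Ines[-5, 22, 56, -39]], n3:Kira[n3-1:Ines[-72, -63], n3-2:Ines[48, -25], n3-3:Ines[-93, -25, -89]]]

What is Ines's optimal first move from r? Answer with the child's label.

n1-1 (Ines): max(-66, -55) = -55
n1-2 (Ines): max(8, -40) = 8
n1 (Kira): min(-55, 8) = -55
n2-1 (Ines): max(-29, 35) = 35
n2-2 (Ines): max(2, 26) = 26
n2-3 (Ines): max(-5, 22, 56, -39) = 56
n2 (Kira): min(35, 26, 56) = 26
n3-1 (Ines): max(-72, -63) = -63
n3-2 (Ines): max(48, -25) = 48
n3-3 (Ines): max(-93, -25, -89) = -25
n3 (Kira): min(-63, 48, -25) = -63
r (Ines): max(-55, 26, -63) = 26
Ines at r wants the highest of {n1=-55, n2=26, n3=-63}, so chooses n2.

n2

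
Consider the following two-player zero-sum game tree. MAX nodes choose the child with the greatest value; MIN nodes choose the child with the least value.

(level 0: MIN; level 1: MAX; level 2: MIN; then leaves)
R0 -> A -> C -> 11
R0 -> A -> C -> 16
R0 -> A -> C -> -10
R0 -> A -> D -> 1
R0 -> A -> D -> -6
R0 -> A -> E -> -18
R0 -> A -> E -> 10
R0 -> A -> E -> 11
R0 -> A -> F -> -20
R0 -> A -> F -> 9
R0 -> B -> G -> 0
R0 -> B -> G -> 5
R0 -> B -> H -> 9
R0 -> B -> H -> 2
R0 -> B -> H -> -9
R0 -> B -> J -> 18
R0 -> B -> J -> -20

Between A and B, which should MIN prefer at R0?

C (MIN): min(11, 16, -10) = -10
D (MIN): min(1, -6) = -6
E (MIN): min(-18, 10, 11) = -18
F (MIN): min(-20, 9) = -20
A (MAX): max(-10, -6, -18, -20) = -6
G (MIN): min(0, 5) = 0
H (MIN): min(9, 2, -9) = -9
J (MIN): min(18, -20) = -20
B (MAX): max(0, -9, -20) = 0
MIN prefers the lower value; A=-6, B=0. A is better since -6 < 0.

A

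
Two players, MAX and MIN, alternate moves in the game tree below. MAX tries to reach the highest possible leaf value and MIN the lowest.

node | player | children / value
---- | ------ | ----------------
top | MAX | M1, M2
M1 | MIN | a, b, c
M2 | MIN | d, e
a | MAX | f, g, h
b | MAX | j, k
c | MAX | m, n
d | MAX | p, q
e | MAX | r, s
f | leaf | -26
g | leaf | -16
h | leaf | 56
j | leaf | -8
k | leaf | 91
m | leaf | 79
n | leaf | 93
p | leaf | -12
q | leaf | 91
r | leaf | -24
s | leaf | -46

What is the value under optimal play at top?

a (MAX): max(-26, -16, 56) = 56
b (MAX): max(-8, 91) = 91
c (MAX): max(79, 93) = 93
M1 (MIN): min(56, 91, 93) = 56
d (MAX): max(-12, 91) = 91
e (MAX): max(-24, -46) = -24
M2 (MIN): min(91, -24) = -24
top (MAX): max(56, -24) = 56

56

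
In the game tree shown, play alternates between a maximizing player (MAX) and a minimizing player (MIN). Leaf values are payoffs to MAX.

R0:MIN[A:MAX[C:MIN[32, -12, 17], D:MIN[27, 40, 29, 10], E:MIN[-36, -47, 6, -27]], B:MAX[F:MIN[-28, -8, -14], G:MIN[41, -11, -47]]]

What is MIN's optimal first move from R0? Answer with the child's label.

C (MIN): min(32, -12, 17) = -12
D (MIN): min(27, 40, 29, 10) = 10
E (MIN): min(-36, -47, 6, -27) = -47
A (MAX): max(-12, 10, -47) = 10
F (MIN): min(-28, -8, -14) = -28
G (MIN): min(41, -11, -47) = -47
B (MAX): max(-28, -47) = -28
R0 (MIN): min(10, -28) = -28
MIN at R0 wants the lowest of {A=10, B=-28}, so chooses B.

B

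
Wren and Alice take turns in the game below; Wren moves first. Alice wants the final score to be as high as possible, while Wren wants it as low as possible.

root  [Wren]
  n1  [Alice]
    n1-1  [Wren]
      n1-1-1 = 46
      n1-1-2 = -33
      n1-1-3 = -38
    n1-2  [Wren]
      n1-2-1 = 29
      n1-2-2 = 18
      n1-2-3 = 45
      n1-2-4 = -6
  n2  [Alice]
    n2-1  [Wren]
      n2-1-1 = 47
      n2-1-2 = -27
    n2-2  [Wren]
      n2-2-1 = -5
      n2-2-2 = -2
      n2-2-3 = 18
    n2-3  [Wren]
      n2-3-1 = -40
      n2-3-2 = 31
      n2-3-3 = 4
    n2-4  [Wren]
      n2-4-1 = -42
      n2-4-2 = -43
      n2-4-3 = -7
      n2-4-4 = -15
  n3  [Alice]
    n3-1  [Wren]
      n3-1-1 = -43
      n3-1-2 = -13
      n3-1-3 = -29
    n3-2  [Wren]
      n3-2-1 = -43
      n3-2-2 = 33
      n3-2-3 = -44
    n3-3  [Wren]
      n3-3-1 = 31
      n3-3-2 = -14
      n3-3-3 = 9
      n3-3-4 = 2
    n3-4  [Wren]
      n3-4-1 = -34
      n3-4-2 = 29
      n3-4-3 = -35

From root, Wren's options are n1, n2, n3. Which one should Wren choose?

n3

n1-1 (Wren): min(46, -33, -38) = -38
n1-2 (Wren): min(29, 18, 45, -6) = -6
n1 (Alice): max(-38, -6) = -6
n2-1 (Wren): min(47, -27) = -27
n2-2 (Wren): min(-5, -2, 18) = -5
n2-3 (Wren): min(-40, 31, 4) = -40
n2-4 (Wren): min(-42, -43, -7, -15) = -43
n2 (Alice): max(-27, -5, -40, -43) = -5
n3-1 (Wren): min(-43, -13, -29) = -43
n3-2 (Wren): min(-43, 33, -44) = -44
n3-3 (Wren): min(31, -14, 9, 2) = -14
n3-4 (Wren): min(-34, 29, -35) = -35
n3 (Alice): max(-43, -44, -14, -35) = -14
root (Wren): min(-6, -5, -14) = -14
Wren at root wants the lowest of {n1=-6, n2=-5, n3=-14}, so chooses n3.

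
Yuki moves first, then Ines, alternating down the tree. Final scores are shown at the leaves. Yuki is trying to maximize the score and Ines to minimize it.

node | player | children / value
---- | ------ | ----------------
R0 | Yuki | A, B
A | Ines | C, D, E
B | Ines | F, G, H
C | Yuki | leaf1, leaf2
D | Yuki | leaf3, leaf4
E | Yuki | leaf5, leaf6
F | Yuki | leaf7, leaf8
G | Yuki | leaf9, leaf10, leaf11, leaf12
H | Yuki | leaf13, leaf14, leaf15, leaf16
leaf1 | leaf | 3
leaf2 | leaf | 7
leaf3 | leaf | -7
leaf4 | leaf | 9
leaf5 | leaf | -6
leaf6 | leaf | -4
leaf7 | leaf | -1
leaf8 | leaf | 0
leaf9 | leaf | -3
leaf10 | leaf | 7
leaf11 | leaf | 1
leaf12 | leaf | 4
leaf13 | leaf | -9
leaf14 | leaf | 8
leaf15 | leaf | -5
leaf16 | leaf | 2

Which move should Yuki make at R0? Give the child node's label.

C (Yuki): max(3, 7) = 7
D (Yuki): max(-7, 9) = 9
E (Yuki): max(-6, -4) = -4
A (Ines): min(7, 9, -4) = -4
F (Yuki): max(-1, 0) = 0
G (Yuki): max(-3, 7, 1, 4) = 7
H (Yuki): max(-9, 8, -5, 2) = 8
B (Ines): min(0, 7, 8) = 0
R0 (Yuki): max(-4, 0) = 0
Yuki at R0 wants the highest of {A=-4, B=0}, so chooses B.

B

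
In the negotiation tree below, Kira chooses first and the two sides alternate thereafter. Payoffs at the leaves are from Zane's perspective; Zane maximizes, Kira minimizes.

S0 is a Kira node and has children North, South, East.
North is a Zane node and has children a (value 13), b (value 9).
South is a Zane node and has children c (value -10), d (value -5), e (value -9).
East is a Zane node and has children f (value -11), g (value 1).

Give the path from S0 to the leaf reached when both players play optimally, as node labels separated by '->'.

North (Zane): max(13, 9) = 13
South (Zane): max(-10, -5, -9) = -5
East (Zane): max(-11, 1) = 1
S0 (Kira): min(13, -5, 1) = -5
At S0, Kira picks South (lowest: -5).
At South, Zane picks d (highest: -5).
Terminal value -5.

S0 -> South -> d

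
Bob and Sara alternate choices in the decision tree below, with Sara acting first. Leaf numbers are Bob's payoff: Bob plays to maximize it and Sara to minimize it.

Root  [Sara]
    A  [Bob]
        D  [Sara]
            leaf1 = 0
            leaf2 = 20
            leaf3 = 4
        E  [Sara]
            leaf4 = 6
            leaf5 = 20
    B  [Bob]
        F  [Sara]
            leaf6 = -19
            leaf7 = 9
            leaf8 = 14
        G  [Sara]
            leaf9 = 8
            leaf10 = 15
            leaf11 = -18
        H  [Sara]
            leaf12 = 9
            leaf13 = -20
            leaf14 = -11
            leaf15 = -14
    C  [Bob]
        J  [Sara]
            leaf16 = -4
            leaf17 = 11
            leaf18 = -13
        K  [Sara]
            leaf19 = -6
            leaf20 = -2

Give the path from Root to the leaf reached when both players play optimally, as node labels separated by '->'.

D (Sara): min(0, 20, 4) = 0
E (Sara): min(6, 20) = 6
A (Bob): max(0, 6) = 6
F (Sara): min(-19, 9, 14) = -19
G (Sara): min(8, 15, -18) = -18
H (Sara): min(9, -20, -11, -14) = -20
B (Bob): max(-19, -18, -20) = -18
J (Sara): min(-4, 11, -13) = -13
K (Sara): min(-6, -2) = -6
C (Bob): max(-13, -6) = -6
Root (Sara): min(6, -18, -6) = -18
At Root, Sara picks B (lowest: -18).
At B, Bob picks G (highest: -18).
At G, Sara picks leaf11 (lowest: -18).
Terminal value -18.

Root -> B -> G -> leaf11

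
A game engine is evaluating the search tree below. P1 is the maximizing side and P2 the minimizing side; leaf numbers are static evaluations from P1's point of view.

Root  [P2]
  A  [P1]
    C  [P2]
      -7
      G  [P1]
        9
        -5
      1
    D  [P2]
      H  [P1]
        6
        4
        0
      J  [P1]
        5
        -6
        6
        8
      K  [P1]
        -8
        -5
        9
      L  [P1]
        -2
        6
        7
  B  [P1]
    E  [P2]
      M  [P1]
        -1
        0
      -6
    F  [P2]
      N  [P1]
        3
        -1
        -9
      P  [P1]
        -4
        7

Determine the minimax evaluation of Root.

3

G (P1): max(9, -5) = 9
C (P2): min(-7, 9, 1) = -7
H (P1): max(6, 4, 0) = 6
J (P1): max(5, -6, 6, 8) = 8
K (P1): max(-8, -5, 9) = 9
L (P1): max(-2, 6, 7) = 7
D (P2): min(6, 8, 9, 7) = 6
A (P1): max(-7, 6) = 6
M (P1): max(-1, 0) = 0
E (P2): min(0, -6) = -6
N (P1): max(3, -1, -9) = 3
P (P1): max(-4, 7) = 7
F (P2): min(3, 7) = 3
B (P1): max(-6, 3) = 3
Root (P2): min(6, 3) = 3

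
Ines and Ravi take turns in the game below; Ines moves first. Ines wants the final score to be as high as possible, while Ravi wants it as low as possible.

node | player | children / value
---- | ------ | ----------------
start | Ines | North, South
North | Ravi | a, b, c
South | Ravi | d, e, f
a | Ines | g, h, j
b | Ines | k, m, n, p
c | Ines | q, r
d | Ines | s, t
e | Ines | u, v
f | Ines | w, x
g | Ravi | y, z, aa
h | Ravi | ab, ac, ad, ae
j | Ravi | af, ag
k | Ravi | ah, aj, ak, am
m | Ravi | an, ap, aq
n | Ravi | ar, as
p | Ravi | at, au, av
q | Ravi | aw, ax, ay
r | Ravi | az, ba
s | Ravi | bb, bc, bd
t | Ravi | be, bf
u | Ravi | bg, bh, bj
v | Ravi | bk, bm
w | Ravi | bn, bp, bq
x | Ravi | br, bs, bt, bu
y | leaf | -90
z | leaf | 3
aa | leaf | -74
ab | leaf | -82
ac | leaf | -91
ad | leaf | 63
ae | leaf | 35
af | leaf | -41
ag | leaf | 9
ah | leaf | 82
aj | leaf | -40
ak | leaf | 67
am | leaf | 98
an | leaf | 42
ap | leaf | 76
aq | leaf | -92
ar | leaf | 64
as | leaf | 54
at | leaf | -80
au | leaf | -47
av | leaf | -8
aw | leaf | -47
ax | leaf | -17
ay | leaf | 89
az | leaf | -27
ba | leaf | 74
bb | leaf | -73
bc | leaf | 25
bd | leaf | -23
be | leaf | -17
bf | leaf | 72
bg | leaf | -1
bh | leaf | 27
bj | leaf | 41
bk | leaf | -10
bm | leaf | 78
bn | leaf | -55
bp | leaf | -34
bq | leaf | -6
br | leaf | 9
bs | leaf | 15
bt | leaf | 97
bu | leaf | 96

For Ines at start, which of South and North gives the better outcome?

s (Ravi): min(-73, 25, -23) = -73
t (Ravi): min(-17, 72) = -17
d (Ines): max(-73, -17) = -17
u (Ravi): min(-1, 27, 41) = -1
v (Ravi): min(-10, 78) = -10
e (Ines): max(-1, -10) = -1
w (Ravi): min(-55, -34, -6) = -55
x (Ravi): min(9, 15, 97, 96) = 9
f (Ines): max(-55, 9) = 9
South (Ravi): min(-17, -1, 9) = -17
g (Ravi): min(-90, 3, -74) = -90
h (Ravi): min(-82, -91, 63, 35) = -91
j (Ravi): min(-41, 9) = -41
a (Ines): max(-90, -91, -41) = -41
k (Ravi): min(82, -40, 67, 98) = -40
m (Ravi): min(42, 76, -92) = -92
n (Ravi): min(64, 54) = 54
p (Ravi): min(-80, -47, -8) = -80
b (Ines): max(-40, -92, 54, -80) = 54
q (Ravi): min(-47, -17, 89) = -47
r (Ravi): min(-27, 74) = -27
c (Ines): max(-47, -27) = -27
North (Ravi): min(-41, 54, -27) = -41
Ines prefers the higher value; South=-17, North=-41. South is better since -17 > -41.

South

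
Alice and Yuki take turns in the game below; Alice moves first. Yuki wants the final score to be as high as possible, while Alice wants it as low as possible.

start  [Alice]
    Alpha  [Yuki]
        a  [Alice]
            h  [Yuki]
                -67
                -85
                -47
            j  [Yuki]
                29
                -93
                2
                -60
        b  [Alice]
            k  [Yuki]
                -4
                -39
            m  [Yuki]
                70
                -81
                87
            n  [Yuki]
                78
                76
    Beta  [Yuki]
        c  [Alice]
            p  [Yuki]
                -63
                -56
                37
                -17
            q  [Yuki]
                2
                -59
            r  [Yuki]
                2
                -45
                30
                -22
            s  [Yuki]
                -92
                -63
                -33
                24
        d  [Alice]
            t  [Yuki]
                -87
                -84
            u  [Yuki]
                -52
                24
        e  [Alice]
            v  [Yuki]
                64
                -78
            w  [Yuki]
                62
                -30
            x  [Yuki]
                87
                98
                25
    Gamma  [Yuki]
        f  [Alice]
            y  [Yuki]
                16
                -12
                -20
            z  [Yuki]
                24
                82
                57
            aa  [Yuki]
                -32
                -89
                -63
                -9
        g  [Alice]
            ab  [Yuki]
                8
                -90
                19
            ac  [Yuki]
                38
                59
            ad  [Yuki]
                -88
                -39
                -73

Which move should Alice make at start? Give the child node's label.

Gamma

h (Yuki): max(-67, -85, -47) = -47
j (Yuki): max(29, -93, 2, -60) = 29
a (Alice): min(-47, 29) = -47
k (Yuki): max(-4, -39) = -4
m (Yuki): max(70, -81, 87) = 87
n (Yuki): max(78, 76) = 78
b (Alice): min(-4, 87, 78) = -4
Alpha (Yuki): max(-47, -4) = -4
p (Yuki): max(-63, -56, 37, -17) = 37
q (Yuki): max(2, -59) = 2
r (Yuki): max(2, -45, 30, -22) = 30
s (Yuki): max(-92, -63, -33, 24) = 24
c (Alice): min(37, 2, 30, 24) = 2
t (Yuki): max(-87, -84) = -84
u (Yuki): max(-52, 24) = 24
d (Alice): min(-84, 24) = -84
v (Yuki): max(64, -78) = 64
w (Yuki): max(62, -30) = 62
x (Yuki): max(87, 98, 25) = 98
e (Alice): min(64, 62, 98) = 62
Beta (Yuki): max(2, -84, 62) = 62
y (Yuki): max(16, -12, -20) = 16
z (Yuki): max(24, 82, 57) = 82
aa (Yuki): max(-32, -89, -63, -9) = -9
f (Alice): min(16, 82, -9) = -9
ab (Yuki): max(8, -90, 19) = 19
ac (Yuki): max(38, 59) = 59
ad (Yuki): max(-88, -39, -73) = -39
g (Alice): min(19, 59, -39) = -39
Gamma (Yuki): max(-9, -39) = -9
start (Alice): min(-4, 62, -9) = -9
Alice at start wants the lowest of {Alpha=-4, Beta=62, Gamma=-9}, so chooses Gamma.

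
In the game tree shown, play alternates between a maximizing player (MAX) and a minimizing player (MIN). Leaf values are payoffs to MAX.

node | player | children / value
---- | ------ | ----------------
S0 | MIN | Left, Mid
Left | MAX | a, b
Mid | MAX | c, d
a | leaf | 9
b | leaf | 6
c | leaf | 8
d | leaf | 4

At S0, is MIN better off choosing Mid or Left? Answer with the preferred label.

Mid

Mid (MAX): max(8, 4) = 8
Left (MAX): max(9, 6) = 9
MIN prefers the lower value; Mid=8, Left=9. Mid is better since 8 < 9.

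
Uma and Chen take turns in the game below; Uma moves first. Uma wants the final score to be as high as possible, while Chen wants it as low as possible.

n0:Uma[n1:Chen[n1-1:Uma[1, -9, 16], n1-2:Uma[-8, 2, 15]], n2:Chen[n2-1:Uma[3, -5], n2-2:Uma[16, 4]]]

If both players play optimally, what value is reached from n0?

n1-1 (Uma): max(1, -9, 16) = 16
n1-2 (Uma): max(-8, 2, 15) = 15
n1 (Chen): min(16, 15) = 15
n2-1 (Uma): max(3, -5) = 3
n2-2 (Uma): max(16, 4) = 16
n2 (Chen): min(3, 16) = 3
n0 (Uma): max(15, 3) = 15

15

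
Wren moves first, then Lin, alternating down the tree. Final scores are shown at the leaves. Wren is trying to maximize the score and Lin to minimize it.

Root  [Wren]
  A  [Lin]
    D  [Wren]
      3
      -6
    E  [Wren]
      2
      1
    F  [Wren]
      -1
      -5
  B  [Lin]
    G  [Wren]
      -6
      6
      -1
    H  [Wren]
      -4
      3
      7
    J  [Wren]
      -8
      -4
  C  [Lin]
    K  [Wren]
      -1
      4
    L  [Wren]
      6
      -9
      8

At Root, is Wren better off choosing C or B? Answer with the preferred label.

K (Wren): max(-1, 4) = 4
L (Wren): max(6, -9, 8) = 8
C (Lin): min(4, 8) = 4
G (Wren): max(-6, 6, -1) = 6
H (Wren): max(-4, 3, 7) = 7
J (Wren): max(-8, -4) = -4
B (Lin): min(6, 7, -4) = -4
Wren prefers the higher value; C=4, B=-4. C is better since 4 > -4.

C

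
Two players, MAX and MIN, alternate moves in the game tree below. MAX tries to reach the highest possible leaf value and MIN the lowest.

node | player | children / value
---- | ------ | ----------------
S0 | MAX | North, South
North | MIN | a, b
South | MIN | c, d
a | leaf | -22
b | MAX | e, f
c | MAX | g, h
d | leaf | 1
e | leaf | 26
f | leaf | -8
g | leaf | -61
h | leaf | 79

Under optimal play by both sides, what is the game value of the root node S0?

1

b (MAX): max(26, -8) = 26
North (MIN): min(-22, 26) = -22
c (MAX): max(-61, 79) = 79
South (MIN): min(79, 1) = 1
S0 (MAX): max(-22, 1) = 1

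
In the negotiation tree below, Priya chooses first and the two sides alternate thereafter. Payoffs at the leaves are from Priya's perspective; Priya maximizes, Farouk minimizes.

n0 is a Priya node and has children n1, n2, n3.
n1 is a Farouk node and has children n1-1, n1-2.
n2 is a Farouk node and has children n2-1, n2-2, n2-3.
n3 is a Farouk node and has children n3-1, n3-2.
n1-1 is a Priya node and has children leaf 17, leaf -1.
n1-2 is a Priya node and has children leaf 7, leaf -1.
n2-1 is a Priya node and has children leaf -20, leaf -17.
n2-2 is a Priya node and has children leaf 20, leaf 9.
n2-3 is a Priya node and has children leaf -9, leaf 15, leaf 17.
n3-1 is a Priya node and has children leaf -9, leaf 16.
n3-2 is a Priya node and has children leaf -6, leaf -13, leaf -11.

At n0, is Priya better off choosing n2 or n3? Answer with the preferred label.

n2-1 (Priya): max(-20, -17) = -17
n2-2 (Priya): max(20, 9) = 20
n2-3 (Priya): max(-9, 15, 17) = 17
n2 (Farouk): min(-17, 20, 17) = -17
n3-1 (Priya): max(-9, 16) = 16
n3-2 (Priya): max(-6, -13, -11) = -6
n3 (Farouk): min(16, -6) = -6
Priya prefers the higher value; n2=-17, n3=-6. n3 is better since -6 > -17.

n3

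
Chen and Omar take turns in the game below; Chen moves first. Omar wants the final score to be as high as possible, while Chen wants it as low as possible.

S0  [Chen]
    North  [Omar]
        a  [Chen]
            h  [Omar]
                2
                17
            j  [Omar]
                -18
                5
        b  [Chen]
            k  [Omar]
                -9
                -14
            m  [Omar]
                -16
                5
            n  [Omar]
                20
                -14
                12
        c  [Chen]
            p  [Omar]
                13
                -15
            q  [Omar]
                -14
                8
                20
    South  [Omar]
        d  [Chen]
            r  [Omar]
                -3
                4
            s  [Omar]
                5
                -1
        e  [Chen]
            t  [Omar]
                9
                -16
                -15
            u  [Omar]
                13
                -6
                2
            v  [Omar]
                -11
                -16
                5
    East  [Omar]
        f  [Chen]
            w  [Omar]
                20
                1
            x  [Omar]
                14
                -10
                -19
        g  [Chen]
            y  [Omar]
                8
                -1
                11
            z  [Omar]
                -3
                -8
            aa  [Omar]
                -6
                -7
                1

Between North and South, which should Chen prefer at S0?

h (Omar): max(2, 17) = 17
j (Omar): max(-18, 5) = 5
a (Chen): min(17, 5) = 5
k (Omar): max(-9, -14) = -9
m (Omar): max(-16, 5) = 5
n (Omar): max(20, -14, 12) = 20
b (Chen): min(-9, 5, 20) = -9
p (Omar): max(13, -15) = 13
q (Omar): max(-14, 8, 20) = 20
c (Chen): min(13, 20) = 13
North (Omar): max(5, -9, 13) = 13
r (Omar): max(-3, 4) = 4
s (Omar): max(5, -1) = 5
d (Chen): min(4, 5) = 4
t (Omar): max(9, -16, -15) = 9
u (Omar): max(13, -6, 2) = 13
v (Omar): max(-11, -16, 5) = 5
e (Chen): min(9, 13, 5) = 5
South (Omar): max(4, 5) = 5
Chen prefers the lower value; North=13, South=5. South is better since 5 < 13.

South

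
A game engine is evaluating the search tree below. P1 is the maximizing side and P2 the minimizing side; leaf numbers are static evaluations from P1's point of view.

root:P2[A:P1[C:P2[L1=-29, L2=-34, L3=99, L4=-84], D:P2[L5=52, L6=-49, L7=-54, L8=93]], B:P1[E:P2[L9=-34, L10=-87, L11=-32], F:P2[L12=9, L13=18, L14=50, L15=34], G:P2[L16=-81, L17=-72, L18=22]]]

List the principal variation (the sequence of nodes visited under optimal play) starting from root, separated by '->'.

C (P2): min(-29, -34, 99, -84) = -84
D (P2): min(52, -49, -54, 93) = -54
A (P1): max(-84, -54) = -54
E (P2): min(-34, -87, -32) = -87
F (P2): min(9, 18, 50, 34) = 9
G (P2): min(-81, -72, 22) = -81
B (P1): max(-87, 9, -81) = 9
root (P2): min(-54, 9) = -54
At root, P2 picks A (lowest: -54).
At A, P1 picks D (highest: -54).
At D, P2 picks L7 (lowest: -54).
Terminal value -54.

root -> A -> D -> L7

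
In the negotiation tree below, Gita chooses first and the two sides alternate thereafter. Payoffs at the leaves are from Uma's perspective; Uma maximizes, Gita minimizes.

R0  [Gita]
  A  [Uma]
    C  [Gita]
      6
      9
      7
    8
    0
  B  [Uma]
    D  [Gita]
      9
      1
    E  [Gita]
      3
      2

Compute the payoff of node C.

6

C (Gita): min(6, 9, 7) = 6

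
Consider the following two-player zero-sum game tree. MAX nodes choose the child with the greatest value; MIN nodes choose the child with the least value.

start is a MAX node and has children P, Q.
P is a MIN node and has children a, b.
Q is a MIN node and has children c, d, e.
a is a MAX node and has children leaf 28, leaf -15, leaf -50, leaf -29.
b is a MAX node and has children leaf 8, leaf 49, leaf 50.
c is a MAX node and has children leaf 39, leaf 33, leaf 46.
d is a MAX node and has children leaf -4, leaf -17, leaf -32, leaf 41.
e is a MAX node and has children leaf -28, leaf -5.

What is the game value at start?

28

a (MAX): max(28, -15, -50, -29) = 28
b (MAX): max(8, 49, 50) = 50
P (MIN): min(28, 50) = 28
c (MAX): max(39, 33, 46) = 46
d (MAX): max(-4, -17, -32, 41) = 41
e (MAX): max(-28, -5) = -5
Q (MIN): min(46, 41, -5) = -5
start (MAX): max(28, -5) = 28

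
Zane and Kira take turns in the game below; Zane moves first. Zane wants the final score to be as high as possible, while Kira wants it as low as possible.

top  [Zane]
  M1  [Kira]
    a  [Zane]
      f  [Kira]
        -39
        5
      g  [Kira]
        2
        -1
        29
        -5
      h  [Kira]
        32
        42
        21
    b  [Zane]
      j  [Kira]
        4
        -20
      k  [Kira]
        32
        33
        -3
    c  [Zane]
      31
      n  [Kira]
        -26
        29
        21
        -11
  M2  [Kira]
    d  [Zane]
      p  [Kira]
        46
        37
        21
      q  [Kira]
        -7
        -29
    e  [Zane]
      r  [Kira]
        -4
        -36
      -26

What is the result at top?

-3

f (Kira): min(-39, 5) = -39
g (Kira): min(2, -1, 29, -5) = -5
h (Kira): min(32, 42, 21) = 21
a (Zane): max(-39, -5, 21) = 21
j (Kira): min(4, -20) = -20
k (Kira): min(32, 33, -3) = -3
b (Zane): max(-20, -3) = -3
n (Kira): min(-26, 29, 21, -11) = -26
c (Zane): max(31, -26) = 31
M1 (Kira): min(21, -3, 31) = -3
p (Kira): min(46, 37, 21) = 21
q (Kira): min(-7, -29) = -29
d (Zane): max(21, -29) = 21
r (Kira): min(-4, -36) = -36
e (Zane): max(-36, -26) = -26
M2 (Kira): min(21, -26) = -26
top (Zane): max(-3, -26) = -3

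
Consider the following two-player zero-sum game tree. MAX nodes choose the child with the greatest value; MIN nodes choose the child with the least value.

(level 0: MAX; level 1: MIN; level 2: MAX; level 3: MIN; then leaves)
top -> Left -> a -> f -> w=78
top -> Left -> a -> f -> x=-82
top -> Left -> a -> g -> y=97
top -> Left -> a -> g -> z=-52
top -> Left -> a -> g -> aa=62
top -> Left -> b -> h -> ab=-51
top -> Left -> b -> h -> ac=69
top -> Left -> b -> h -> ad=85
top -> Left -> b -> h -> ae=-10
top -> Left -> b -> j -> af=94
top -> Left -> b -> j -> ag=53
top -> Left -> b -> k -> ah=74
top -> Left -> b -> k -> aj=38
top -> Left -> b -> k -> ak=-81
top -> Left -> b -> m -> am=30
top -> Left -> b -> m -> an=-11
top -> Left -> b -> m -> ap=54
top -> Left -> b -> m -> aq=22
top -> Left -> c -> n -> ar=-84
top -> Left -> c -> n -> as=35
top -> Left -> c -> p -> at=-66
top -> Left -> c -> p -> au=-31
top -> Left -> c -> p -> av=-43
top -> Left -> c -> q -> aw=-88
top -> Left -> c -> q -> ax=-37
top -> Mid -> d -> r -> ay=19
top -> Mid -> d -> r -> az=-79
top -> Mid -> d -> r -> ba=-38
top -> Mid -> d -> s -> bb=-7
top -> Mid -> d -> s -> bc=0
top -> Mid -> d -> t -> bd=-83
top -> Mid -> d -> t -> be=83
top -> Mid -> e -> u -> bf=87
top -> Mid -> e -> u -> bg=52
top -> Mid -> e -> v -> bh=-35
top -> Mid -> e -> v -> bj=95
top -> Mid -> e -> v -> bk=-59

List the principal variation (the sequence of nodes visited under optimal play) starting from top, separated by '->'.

top -> Mid -> d -> s -> bb

f (MIN): min(78, -82) = -82
g (MIN): min(97, -52, 62) = -52
a (MAX): max(-82, -52) = -52
h (MIN): min(-51, 69, 85, -10) = -51
j (MIN): min(94, 53) = 53
k (MIN): min(74, 38, -81) = -81
m (MIN): min(30, -11, 54, 22) = -11
b (MAX): max(-51, 53, -81, -11) = 53
n (MIN): min(-84, 35) = -84
p (MIN): min(-66, -31, -43) = -66
q (MIN): min(-88, -37) = -88
c (MAX): max(-84, -66, -88) = -66
Left (MIN): min(-52, 53, -66) = -66
r (MIN): min(19, -79, -38) = -79
s (MIN): min(-7, 0) = -7
t (MIN): min(-83, 83) = -83
d (MAX): max(-79, -7, -83) = -7
u (MIN): min(87, 52) = 52
v (MIN): min(-35, 95, -59) = -59
e (MAX): max(52, -59) = 52
Mid (MIN): min(-7, 52) = -7
top (MAX): max(-66, -7) = -7
At top, MAX picks Mid (highest: -7).
At Mid, MIN picks d (lowest: -7).
At d, MAX picks s (highest: -7).
At s, MIN picks bb (lowest: -7).
Terminal value -7.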